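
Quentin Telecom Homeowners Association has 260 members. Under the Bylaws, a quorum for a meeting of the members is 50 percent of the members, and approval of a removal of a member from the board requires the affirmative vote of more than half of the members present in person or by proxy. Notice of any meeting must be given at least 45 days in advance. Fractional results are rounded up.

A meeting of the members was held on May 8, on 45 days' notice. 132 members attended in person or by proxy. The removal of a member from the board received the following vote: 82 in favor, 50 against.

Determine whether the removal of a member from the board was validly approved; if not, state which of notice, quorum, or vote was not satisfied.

Valid — all requirements satisfied.

Notice: 45 days given; 45 required. Satisfied.
Quorum: 50% of 260 = 130; 132 present. Satisfied.
Vote: requires a majority of those present (132); a majority of 132 is 67, so 67 needed; 82 in favor. Satisfied.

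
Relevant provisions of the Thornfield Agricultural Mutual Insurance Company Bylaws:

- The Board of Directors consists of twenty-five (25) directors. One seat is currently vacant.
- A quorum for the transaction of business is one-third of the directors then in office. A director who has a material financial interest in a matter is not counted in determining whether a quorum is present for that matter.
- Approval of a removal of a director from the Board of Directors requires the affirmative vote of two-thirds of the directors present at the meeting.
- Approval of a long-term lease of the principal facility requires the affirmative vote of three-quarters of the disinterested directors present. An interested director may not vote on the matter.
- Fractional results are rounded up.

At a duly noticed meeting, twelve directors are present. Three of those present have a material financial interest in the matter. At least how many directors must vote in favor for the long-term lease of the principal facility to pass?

7

The long-term lease of the principal facility requires three-fourths of the disinterested directors present (12 − 3 = 9).
3/4 of 9 = 6.75, rounded up to 7.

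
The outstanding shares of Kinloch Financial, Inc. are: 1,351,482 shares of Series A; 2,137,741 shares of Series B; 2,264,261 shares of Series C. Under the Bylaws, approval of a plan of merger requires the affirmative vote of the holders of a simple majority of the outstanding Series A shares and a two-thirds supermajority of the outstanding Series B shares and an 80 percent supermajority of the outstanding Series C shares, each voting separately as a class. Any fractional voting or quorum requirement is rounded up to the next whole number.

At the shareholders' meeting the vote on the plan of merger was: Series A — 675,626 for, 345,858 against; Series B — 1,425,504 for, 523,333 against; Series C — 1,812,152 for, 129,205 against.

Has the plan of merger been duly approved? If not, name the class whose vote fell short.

Not approved — the Series A shares did not give the required vote.

Series A: a majority of 1351482 is 675742; 675,742 required, 675,626 in favor — not approved.
Series B: 2/3 of 2137741 = 1425160.67, rounded up to 1425161; 1,425,161 required, 1,425,504 in favor — approved.
Series C: 4/5 of 2264261 = 1811408.80, rounded up to 1811409; 1,811,409 required, 1,812,152 in favor — approved.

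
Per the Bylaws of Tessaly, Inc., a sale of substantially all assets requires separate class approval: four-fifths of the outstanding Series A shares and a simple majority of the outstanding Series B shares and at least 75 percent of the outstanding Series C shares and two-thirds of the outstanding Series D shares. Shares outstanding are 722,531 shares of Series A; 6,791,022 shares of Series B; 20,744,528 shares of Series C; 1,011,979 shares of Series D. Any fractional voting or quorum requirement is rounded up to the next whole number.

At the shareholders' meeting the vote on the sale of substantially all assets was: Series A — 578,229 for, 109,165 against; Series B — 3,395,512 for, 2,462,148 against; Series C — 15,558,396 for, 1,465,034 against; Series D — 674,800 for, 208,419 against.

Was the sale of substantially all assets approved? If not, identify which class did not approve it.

Series A: 4/5 of 722531 = 578024.80, rounded up to 578025; 578,025 required, 578,229 in favor — approved.
Series B: a majority of 6791022 is 3395512; 3,395,512 required, 3,395,512 in favor — approved.
Series C: 3/4 of 20744528 = 15558396; 15,558,396 required, 15,558,396 in favor — approved.
Series D: 2/3 of 1011979 = 674652.67, rounded up to 674653; 674,653 required, 674,800 in favor — approved.

Approved — every class gave the required vote.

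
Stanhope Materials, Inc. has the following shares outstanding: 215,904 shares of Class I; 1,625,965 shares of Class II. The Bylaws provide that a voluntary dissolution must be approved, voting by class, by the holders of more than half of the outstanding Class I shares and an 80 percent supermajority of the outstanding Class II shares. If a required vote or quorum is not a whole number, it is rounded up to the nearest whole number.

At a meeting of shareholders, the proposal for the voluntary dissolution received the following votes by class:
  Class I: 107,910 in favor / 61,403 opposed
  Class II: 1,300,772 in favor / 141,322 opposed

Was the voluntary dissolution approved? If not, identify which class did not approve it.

Not approved — the Class I shares did not give the required vote.

Class I: a majority of 215904 is 107953; 107,953 required, 107,910 in favor — not approved.
Class II: 4/5 of 1625965 = 1300772; 1,300,772 required, 1,300,772 in favor — approved.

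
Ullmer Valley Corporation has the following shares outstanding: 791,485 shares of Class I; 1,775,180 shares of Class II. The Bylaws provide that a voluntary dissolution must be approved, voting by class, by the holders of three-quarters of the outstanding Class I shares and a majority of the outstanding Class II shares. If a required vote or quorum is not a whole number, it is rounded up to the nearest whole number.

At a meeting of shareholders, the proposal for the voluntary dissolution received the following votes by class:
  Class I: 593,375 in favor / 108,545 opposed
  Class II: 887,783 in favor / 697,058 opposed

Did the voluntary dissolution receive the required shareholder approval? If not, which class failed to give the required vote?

Class I: 3/4 of 791485 = 593613.75, rounded up to 593614; 593,614 required, 593,375 in favor — not approved.
Class II: a majority of 1775180 is 887591; 887,591 required, 887,783 in favor — approved.

Not approved — the Class I shares did not give the required vote.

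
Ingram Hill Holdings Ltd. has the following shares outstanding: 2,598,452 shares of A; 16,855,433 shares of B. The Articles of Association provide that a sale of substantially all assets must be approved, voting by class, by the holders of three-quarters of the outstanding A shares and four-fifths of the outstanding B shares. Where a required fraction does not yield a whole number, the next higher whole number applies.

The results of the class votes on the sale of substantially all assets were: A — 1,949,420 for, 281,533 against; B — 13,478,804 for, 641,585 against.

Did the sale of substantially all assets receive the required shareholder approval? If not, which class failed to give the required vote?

Not approved — the B shares did not give the required vote.

A: 3/4 of 2598452 = 1948839; 1,948,839 required, 1,949,420 in favor — approved.
B: 4/5 of 16855433 = 13484346.40, rounded up to 13484347; 13,484,347 required, 13,478,804 in favor — not approved.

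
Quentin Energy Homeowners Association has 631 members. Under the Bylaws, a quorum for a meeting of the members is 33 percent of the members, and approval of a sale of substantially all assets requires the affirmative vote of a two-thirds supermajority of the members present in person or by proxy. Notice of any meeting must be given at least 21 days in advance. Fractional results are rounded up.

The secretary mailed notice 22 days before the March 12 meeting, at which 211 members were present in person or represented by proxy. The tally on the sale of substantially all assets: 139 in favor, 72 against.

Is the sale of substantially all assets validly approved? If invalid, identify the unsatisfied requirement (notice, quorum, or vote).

Invalid — vote requirement not satisfied.

Notice: 22 days given; 21 required. Satisfied.
Quorum: 33% of 631 = 208.23, rounded up to 209; 211 present. Satisfied.
Vote: requires two-thirds of those present (211); 2/3 of 211 = 140.67, rounded up to 141, so 141 needed; 139 in favor. Not satisfied.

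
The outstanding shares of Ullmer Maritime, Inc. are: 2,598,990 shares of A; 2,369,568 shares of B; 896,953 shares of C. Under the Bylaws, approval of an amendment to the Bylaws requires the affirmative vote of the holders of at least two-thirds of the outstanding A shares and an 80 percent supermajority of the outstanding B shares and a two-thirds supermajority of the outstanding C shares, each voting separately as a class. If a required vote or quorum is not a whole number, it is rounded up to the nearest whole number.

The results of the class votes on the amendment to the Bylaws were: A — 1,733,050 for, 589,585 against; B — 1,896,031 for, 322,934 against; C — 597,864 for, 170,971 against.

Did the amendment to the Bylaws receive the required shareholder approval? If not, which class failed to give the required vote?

A: 2/3 of 2598990 = 1732660; 1,732,660 required, 1,733,050 in favor — approved.
B: 4/5 of 2369568 = 1895654.40, rounded up to 1895655; 1,895,655 required, 1,896,031 in favor — approved.
C: 2/3 of 896953 = 597968.67, rounded up to 597969; 597,969 required, 597,864 in favor — not approved.

Not approved — the C shares did not give the required vote.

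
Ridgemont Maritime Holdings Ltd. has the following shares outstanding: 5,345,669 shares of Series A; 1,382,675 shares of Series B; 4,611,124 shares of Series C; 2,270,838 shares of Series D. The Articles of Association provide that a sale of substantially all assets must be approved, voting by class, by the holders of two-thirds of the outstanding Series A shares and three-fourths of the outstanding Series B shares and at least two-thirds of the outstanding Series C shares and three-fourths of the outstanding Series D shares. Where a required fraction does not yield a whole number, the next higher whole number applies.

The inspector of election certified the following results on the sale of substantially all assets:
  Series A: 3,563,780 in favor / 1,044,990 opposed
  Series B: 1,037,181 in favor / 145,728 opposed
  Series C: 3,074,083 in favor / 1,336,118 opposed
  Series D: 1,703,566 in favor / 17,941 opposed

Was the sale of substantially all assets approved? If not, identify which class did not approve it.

Approved — every class gave the required vote.

Series A: 2/3 of 5345669 = 3563779.33, rounded up to 3563780; 3,563,780 required, 3,563,780 in favor — approved.
Series B: 3/4 of 1382675 = 1037006.25, rounded up to 1037007; 1,037,007 required, 1,037,181 in favor — approved.
Series C: 2/3 of 4611124 = 3074082.67, rounded up to 3074083; 3,074,083 required, 3,074,083 in favor — approved.
Series D: 3/4 of 2270838 = 1703128.50, rounded up to 1703129; 1,703,129 required, 1,703,566 in favor — approved.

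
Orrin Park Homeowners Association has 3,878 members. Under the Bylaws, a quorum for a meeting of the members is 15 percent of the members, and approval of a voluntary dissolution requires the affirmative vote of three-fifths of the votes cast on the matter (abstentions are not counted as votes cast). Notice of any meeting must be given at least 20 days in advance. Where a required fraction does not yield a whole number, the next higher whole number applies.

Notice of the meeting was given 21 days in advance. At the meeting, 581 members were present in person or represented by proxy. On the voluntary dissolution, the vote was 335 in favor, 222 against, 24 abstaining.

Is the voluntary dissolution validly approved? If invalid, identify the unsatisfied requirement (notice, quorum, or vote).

Notice: 21 days given; 20 required. Satisfied.
Quorum: 15% of 3,878 = 581.70, rounded up to 582; 581 present. Not satisfied.
Vote: requires three-fifths of the votes cast (581 − 24 abstaining = 557); 3/5 of 557 = 334.20, rounded up to 335, so 335 needed; 335 in favor. Satisfied.

Invalid — quorum requirement not satisfied.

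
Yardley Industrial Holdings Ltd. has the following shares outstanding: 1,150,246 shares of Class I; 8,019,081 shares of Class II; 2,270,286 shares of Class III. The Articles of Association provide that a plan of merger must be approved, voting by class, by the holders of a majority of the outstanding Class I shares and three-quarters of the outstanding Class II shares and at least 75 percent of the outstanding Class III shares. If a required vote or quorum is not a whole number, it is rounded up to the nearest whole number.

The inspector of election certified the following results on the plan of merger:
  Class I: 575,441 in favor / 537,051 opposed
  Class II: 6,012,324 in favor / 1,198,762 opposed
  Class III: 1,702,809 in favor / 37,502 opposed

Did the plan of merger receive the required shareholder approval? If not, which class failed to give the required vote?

Not approved — the Class II shares did not give the required vote.

Class I: a majority of 1150246 is 575124; 575,124 required, 575,441 in favor — approved.
Class II: 3/4 of 8019081 = 6014310.75, rounded up to 6014311; 6,014,311 required, 6,012,324 in favor — not approved.
Class III: 3/4 of 2270286 = 1702714.50, rounded up to 1702715; 1,702,715 required, 1,702,809 in favor — approved.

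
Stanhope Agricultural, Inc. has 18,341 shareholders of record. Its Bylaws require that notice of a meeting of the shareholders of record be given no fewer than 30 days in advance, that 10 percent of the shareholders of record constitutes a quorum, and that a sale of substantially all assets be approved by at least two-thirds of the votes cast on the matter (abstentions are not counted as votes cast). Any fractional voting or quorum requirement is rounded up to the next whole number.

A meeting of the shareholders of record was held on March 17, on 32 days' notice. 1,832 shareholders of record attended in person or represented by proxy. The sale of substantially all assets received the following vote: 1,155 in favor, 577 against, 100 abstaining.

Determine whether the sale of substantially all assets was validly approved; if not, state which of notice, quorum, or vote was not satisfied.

Invalid — quorum requirement not satisfied.

Notice: 32 days given; 30 required. Satisfied.
Quorum: 10% of 18,341 = 1,834.10, rounded up to 1,835; 1,832 present. Not satisfied.
Vote: requires two-thirds of the votes cast (1,832 − 100 abstaining = 1,732); 2/3 of 1732 = 1154.67, rounded up to 1155, so 1,155 needed; 1,155 in favor. Satisfied.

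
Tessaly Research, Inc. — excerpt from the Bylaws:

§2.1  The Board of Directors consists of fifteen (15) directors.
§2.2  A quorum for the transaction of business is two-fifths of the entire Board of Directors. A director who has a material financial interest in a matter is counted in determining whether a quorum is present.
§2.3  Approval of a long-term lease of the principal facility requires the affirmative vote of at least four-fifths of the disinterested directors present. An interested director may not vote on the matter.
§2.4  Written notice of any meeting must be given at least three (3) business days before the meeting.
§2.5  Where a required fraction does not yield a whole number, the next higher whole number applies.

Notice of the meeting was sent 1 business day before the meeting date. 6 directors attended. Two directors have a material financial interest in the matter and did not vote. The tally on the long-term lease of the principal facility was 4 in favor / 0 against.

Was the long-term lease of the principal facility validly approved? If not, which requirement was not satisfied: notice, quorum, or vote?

Invalid — notice requirement not satisfied.

Notice: 1 business day given; 3 required (1 < 3). Not satisfied.
Quorum: 6 present (interested directors count toward quorum); quorum is 6. Satisfied.
Vote: the long-term lease of the principal facility requires four-fifths of the disinterested directors present (6 − 2 = 4). 4/5 of 4 = 3.20, rounded up to 4, so 4 affirmative votes are needed; 4 voted in favor. Satisfied.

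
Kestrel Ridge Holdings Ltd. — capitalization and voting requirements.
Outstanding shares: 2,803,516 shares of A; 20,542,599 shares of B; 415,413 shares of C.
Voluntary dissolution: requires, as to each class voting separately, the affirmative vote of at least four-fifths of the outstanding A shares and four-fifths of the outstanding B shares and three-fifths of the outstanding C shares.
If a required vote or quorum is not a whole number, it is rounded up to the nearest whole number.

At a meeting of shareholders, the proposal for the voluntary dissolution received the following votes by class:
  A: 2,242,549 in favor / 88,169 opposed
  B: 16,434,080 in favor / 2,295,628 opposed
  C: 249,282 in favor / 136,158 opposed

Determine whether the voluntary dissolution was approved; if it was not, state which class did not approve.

A: 4/5 of 2803516 = 2242812.80, rounded up to 2242813; 2,242,813 required, 2,242,549 in favor — not approved.
B: 4/5 of 20542599 = 16434079.20, rounded up to 16434080; 16,434,080 required, 16,434,080 in favor — approved.
C: 3/5 of 415413 = 249247.80, rounded up to 249248; 249,248 required, 249,282 in favor — approved.

Not approved — the A shares did not give the required vote.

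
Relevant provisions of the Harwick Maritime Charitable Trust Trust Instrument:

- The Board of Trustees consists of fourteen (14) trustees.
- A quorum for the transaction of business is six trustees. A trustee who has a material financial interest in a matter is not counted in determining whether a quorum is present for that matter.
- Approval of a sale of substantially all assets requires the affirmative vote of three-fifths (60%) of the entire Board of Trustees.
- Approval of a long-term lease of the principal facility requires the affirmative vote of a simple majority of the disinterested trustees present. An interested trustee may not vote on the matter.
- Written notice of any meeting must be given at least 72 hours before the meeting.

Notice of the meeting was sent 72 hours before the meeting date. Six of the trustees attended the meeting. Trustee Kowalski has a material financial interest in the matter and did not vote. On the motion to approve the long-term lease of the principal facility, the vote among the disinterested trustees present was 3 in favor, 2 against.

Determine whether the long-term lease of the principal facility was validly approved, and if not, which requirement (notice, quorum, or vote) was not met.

Notice: 72 hours given; 72 required (72 ≥ 72). Satisfied.
Quorum: 6 present, but the 1 interested trustee does not count, leaving 5. Quorum is 6. Not satisfied.
Vote: the long-term lease of the principal facility requires a majority of the disinterested trustees present (6 − 1 = 5). A majority of 5 is 3, so 3 affirmative votes are needed; 3 voted in favor. Satisfied. (Moot — without a quorum no business can be validly transacted.)

Invalid — quorum requirement not satisfied.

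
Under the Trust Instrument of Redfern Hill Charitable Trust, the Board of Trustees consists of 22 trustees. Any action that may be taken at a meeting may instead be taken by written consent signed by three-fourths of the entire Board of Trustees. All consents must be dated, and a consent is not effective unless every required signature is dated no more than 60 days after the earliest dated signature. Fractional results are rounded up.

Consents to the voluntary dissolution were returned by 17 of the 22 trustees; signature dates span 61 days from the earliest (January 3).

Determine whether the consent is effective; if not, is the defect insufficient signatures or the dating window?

Not effective — dating-window requirement not satisfied.

Signatures required: three-fourths of 22 — 3/4 of 22 = 16.50, rounded up to 17, so 17 needed; 17 signed. Sufficient.
Dating window: the latest signature is 61 days after the earliest; the limit is 60 days. Outside the window.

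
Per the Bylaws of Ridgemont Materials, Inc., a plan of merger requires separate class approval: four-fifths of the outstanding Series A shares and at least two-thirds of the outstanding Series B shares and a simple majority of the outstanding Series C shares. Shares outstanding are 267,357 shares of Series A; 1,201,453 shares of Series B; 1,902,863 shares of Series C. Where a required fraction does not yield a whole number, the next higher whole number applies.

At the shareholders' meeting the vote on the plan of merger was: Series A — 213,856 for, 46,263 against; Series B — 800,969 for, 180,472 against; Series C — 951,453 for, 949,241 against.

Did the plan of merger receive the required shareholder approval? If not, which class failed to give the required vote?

Series A: 4/5 of 267357 = 213885.60, rounded up to 213886; 213,886 required, 213,856 in favor — not approved.
Series B: 2/3 of 1201453 = 800968.67, rounded up to 800969; 800,969 required, 800,969 in favor — approved.
Series C: a majority of 1902863 is 951432; 951,432 required, 951,453 in favor — approved.

Not approved — the Series A shares did not give the required vote.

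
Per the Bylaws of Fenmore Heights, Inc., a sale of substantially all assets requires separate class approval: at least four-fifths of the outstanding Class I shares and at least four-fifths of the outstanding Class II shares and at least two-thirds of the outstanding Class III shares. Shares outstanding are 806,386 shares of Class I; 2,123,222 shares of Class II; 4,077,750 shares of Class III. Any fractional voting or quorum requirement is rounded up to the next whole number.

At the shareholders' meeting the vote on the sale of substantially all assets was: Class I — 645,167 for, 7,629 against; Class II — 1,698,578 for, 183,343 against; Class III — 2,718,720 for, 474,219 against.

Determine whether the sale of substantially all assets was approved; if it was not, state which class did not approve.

Class I: 4/5 of 806386 = 645108.80, rounded up to 645109; 645,109 required, 645,167 in favor — approved.
Class II: 4/5 of 2123222 = 1698577.60, rounded up to 1698578; 1,698,578 required, 1,698,578 in favor — approved.
Class III: 2/3 of 4077750 = 2718500; 2,718,500 required, 2,718,720 in favor — approved.

Approved — every class gave the required vote.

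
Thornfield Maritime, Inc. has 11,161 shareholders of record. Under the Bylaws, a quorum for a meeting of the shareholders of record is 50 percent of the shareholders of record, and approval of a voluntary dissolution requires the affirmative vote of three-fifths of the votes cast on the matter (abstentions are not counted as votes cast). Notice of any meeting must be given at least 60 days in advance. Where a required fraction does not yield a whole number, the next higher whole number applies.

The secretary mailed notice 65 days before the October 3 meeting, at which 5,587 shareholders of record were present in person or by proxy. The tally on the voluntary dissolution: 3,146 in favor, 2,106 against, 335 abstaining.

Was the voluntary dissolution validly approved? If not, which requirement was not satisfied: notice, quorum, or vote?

Notice: 65 days given; 60 required. Satisfied.
Quorum: 50% of 11,161 = 5,580.50, rounded up to 5,581; 5,587 present. Satisfied.
Vote: requires three-fifths of the votes cast (5,587 − 335 abstaining = 5,252); 3/5 of 5252 = 3151.20, rounded up to 3152, so 3,152 needed; 3,146 in favor. Not satisfied.

Invalid — vote requirement not satisfied.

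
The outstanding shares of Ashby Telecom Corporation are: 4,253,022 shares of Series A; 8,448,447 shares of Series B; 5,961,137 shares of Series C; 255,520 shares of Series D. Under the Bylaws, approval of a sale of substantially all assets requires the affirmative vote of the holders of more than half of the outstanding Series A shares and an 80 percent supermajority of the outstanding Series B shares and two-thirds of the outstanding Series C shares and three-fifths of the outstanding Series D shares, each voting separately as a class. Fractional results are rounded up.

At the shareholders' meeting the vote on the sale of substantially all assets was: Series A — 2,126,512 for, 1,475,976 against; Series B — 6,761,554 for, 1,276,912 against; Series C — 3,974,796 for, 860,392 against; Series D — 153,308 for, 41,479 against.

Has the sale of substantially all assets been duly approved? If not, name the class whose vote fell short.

Not approved — the Series D shares did not give the required vote.

Series A: a majority of 4253022 is 2126512; 2,126,512 required, 2,126,512 in favor — approved.
Series B: 4/5 of 8448447 = 6758757.60, rounded up to 6758758; 6,758,758 required, 6,761,554 in favor — approved.
Series C: 2/3 of 5961137 = 3974091.33, rounded up to 3974092; 3,974,092 required, 3,974,796 in favor — approved.
Series D: 3/5 of 255520 = 153312; 153,312 required, 153,308 in favor — not approved.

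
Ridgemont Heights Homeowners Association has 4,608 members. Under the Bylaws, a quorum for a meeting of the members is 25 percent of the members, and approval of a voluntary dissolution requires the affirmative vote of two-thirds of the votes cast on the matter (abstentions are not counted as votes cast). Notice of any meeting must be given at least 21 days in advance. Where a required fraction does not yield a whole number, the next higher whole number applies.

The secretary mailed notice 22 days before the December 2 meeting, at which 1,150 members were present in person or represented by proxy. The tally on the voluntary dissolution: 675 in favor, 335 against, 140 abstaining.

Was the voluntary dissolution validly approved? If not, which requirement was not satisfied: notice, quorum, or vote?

Notice: 22 days given; 21 required. Satisfied.
Quorum: 25% of 4,608 = 1,152; 1,150 present. Not satisfied.
Vote: requires two-thirds of the votes cast (1,150 − 140 abstaining = 1,010); 2/3 of 1010 = 673.33, rounded up to 674, so 674 needed; 675 in favor. Satisfied.

Invalid — quorum requirement not satisfied.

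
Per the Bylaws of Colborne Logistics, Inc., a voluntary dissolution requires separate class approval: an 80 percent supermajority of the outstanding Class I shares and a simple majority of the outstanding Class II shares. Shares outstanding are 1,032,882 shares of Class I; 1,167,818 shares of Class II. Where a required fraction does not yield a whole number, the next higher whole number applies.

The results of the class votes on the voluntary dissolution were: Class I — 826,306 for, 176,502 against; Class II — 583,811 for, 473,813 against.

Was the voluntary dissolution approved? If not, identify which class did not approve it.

Class I: 4/5 of 1032882 = 826305.60, rounded up to 826306; 826,306 required, 826,306 in favor — approved.
Class II: a majority of 1167818 is 583910; 583,910 required, 583,811 in favor — not approved.

Not approved — the Class II shares did not give the required vote.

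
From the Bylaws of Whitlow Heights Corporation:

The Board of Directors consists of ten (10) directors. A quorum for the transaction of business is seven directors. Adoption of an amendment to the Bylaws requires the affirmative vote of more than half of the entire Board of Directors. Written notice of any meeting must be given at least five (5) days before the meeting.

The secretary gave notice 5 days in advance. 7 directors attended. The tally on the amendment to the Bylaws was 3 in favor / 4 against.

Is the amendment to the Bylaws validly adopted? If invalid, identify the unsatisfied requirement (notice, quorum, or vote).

Notice: 5 days given; 5 required (5 ≥ 5). Satisfied.
Quorum: 7 present; quorum is 7. Satisfied.
Vote: the amendment to the Bylaws requires a majority of the entire Board of Directors (10). A majority of 10 is 6, so 6 affirmative votes are needed; 3 voted in favor. Not satisfied.

Invalid — vote requirement not satisfied.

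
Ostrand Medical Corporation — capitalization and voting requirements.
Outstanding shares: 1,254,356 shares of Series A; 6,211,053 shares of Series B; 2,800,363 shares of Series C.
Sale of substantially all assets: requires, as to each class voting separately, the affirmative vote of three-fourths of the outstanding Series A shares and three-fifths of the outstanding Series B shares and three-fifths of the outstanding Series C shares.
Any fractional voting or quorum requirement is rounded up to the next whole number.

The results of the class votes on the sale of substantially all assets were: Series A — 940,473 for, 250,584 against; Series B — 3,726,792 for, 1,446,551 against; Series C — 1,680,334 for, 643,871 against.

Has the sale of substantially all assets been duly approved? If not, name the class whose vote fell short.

Series A: 3/4 of 1254356 = 940767; 940,767 required, 940,473 in favor — not approved.
Series B: 3/5 of 6211053 = 3726631.80, rounded up to 3726632; 3,726,632 required, 3,726,792 in favor — approved.
Series C: 3/5 of 2800363 = 1680217.80, rounded up to 1680218; 1,680,218 required, 1,680,334 in favor — approved.

Not approved — the Series A shares did not give the required vote.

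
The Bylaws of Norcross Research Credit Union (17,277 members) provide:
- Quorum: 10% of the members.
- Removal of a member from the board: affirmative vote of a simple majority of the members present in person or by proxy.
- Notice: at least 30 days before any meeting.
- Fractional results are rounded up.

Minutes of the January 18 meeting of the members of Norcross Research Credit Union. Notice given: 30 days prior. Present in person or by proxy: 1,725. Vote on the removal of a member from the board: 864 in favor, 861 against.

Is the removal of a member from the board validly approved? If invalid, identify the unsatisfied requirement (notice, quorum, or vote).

Invalid — quorum requirement not satisfied.

Notice: 30 days given; 30 required. Satisfied.
Quorum: 10% of 17,277 = 1,727.70, rounded up to 1,728; 1,725 present. Not satisfied.
Vote: requires a majority of those present (1,725); a majority of 1725 is 863, so 863 needed; 864 in favor. Satisfied.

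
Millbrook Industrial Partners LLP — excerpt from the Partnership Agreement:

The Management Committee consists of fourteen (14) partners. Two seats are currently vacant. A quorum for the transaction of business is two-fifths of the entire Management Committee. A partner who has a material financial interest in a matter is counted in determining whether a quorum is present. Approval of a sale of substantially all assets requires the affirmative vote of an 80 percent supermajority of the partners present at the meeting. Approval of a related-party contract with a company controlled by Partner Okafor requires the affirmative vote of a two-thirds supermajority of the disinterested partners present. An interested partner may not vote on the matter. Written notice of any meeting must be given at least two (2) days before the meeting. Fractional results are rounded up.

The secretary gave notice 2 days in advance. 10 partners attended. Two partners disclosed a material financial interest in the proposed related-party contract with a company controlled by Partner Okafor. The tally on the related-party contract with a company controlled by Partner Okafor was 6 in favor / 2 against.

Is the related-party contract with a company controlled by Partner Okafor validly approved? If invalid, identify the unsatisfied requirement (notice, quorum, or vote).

Valid — all requirements satisfied.

Notice: 2 days given; 2 required (2 ≥ 2). Satisfied.
Quorum: 10 present (interested partners count toward quorum); quorum is 6. Satisfied.
Vote: the related-party contract with a company controlled by Partner Okafor requires two-thirds of the disinterested partners present (10 − 2 = 8). 2/3 of 8 = 5.33, rounded up to 6, so 6 affirmative votes are needed; 6 voted in favor. Satisfied.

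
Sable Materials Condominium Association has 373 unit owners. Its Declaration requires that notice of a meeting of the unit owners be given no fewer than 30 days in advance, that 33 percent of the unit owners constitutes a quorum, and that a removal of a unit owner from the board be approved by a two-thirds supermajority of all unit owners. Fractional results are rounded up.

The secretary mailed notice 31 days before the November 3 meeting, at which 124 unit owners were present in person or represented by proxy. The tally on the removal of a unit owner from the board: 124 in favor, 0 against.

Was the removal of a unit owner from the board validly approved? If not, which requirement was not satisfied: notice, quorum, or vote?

Invalid — vote requirement not satisfied.

Notice: 31 days given; 30 required. Satisfied.
Quorum: 33% of 373 = 123.09, rounded up to 124; 124 present. Satisfied.
Vote: requires two-thirds of all unit owners (373); 2/3 of 373 = 248.67, rounded up to 249, so 249 needed; 124 in favor. Not satisfied.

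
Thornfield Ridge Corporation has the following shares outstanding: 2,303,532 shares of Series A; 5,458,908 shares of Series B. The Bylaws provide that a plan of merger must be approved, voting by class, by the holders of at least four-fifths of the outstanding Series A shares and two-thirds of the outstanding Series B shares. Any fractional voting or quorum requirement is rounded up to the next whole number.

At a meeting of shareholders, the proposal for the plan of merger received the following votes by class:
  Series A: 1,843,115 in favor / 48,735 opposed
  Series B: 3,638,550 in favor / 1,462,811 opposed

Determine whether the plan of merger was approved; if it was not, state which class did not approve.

Series A: 4/5 of 2303532 = 1842825.60, rounded up to 1842826; 1,842,826 required, 1,843,115 in favor — approved.
Series B: 2/3 of 5458908 = 3639272; 3,639,272 required, 3,638,550 in favor — not approved.

Not approved — the Series B shares did not give the required vote.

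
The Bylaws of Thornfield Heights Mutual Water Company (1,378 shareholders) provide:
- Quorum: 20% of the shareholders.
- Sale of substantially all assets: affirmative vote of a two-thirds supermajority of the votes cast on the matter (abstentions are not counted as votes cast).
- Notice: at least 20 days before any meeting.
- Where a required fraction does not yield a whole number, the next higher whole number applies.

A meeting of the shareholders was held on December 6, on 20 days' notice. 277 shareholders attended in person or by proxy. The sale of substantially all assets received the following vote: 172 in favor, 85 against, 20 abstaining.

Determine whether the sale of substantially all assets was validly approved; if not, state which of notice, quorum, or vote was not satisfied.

Notice: 20 days given; 20 required. Satisfied.
Quorum: 20% of 1,378 = 275.60, rounded up to 276; 277 present. Satisfied.
Vote: requires two-thirds of the votes cast (277 − 20 abstaining = 257); 2/3 of 257 = 171.33, rounded up to 172, so 172 needed; 172 in favor. Satisfied.

Valid — all requirements satisfied.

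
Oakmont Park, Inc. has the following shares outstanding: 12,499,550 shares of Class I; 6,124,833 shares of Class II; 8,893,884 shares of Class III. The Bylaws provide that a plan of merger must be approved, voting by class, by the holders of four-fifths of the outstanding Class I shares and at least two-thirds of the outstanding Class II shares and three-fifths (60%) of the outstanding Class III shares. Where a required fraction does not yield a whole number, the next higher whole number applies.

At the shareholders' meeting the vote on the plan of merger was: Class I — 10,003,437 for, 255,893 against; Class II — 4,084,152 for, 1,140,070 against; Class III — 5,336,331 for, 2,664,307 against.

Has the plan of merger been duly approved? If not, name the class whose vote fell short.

Class I: 4/5 of 12499550 = 9999640; 9,999,640 required, 10,003,437 in favor — approved.
Class II: 2/3 of 6124833 = 4083222; 4,083,222 required, 4,084,152 in favor — approved.
Class III: 3/5 of 8893884 = 5336330.40, rounded up to 5336331; 5,336,331 required, 5,336,331 in favor — approved.

Approved — every class gave the required vote.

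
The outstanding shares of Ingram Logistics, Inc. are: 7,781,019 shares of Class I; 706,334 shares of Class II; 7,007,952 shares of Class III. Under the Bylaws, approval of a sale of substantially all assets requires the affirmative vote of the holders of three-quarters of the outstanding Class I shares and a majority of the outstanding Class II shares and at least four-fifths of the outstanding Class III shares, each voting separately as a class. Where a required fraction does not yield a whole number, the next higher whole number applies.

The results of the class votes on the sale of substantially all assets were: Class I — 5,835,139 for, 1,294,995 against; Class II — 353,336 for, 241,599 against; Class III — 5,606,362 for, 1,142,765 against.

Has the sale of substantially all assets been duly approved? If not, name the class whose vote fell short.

Not approved — the Class I shares did not give the required vote.

Class I: 3/4 of 7781019 = 5835764.25, rounded up to 5835765; 5,835,765 required, 5,835,139 in favor — not approved.
Class II: a majority of 706334 is 353168; 353,168 required, 353,336 in favor — approved.
Class III: 4/5 of 7007952 = 5606361.60, rounded up to 5606362; 5,606,362 required, 5,606,362 in favor — approved.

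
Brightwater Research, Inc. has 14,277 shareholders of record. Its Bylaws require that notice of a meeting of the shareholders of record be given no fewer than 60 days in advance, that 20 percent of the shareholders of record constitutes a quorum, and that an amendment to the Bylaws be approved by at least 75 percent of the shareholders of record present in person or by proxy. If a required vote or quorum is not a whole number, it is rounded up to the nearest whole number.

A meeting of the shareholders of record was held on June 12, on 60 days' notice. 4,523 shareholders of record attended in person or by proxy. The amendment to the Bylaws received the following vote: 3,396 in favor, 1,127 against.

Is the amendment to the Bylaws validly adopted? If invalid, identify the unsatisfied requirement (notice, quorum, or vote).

Valid — all requirements satisfied.

Notice: 60 days given; 60 required. Satisfied.
Quorum: 20% of 14,277 = 2,855.40, rounded up to 2,856; 4,523 present. Satisfied.
Vote: requires three-fourths of those present (4,523); 3/4 of 4523 = 3392.25, rounded up to 3393, so 3,393 needed; 3,396 in favor. Satisfied.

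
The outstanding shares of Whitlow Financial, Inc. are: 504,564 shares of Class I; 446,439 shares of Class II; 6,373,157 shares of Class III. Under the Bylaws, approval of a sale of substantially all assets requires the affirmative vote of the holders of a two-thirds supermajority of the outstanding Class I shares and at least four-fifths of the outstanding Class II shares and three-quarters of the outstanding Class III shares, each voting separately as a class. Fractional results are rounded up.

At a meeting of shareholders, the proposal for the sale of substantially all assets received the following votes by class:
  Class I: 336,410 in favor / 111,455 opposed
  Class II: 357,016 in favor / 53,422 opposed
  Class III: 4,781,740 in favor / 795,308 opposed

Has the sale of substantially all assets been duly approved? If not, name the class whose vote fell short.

Not approved — the Class II shares did not give the required vote.

Class I: 2/3 of 504564 = 336376; 336,376 required, 336,410 in favor — approved.
Class II: 4/5 of 446439 = 357151.20, rounded up to 357152; 357,152 required, 357,016 in favor — not approved.
Class III: 3/4 of 6373157 = 4779867.75, rounded up to 4779868; 4,779,868 required, 4,781,740 in favor — approved.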